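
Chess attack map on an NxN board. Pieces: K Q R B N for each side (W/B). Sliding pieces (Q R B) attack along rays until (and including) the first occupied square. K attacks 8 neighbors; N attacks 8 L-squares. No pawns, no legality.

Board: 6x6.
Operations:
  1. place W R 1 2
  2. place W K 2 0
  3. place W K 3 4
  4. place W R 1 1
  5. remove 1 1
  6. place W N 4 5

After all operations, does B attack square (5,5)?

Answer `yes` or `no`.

Answer: no

Derivation:
Op 1: place WR@(1,2)
Op 2: place WK@(2,0)
Op 3: place WK@(3,4)
Op 4: place WR@(1,1)
Op 5: remove (1,1)
Op 6: place WN@(4,5)
Per-piece attacks for B:
B attacks (5,5): no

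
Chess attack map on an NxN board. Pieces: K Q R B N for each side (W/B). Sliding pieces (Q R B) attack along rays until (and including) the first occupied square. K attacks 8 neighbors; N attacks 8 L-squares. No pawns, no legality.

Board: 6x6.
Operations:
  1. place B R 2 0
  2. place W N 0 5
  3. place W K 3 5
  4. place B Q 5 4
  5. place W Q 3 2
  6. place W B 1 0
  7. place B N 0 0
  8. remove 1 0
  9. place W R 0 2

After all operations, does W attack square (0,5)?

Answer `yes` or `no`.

Op 1: place BR@(2,0)
Op 2: place WN@(0,5)
Op 3: place WK@(3,5)
Op 4: place BQ@(5,4)
Op 5: place WQ@(3,2)
Op 6: place WB@(1,0)
Op 7: place BN@(0,0)
Op 8: remove (1,0)
Op 9: place WR@(0,2)
Per-piece attacks for W:
  WR@(0,2): attacks (0,3) (0,4) (0,5) (0,1) (0,0) (1,2) (2,2) (3,2) [ray(0,1) blocked at (0,5); ray(0,-1) blocked at (0,0); ray(1,0) blocked at (3,2)]
  WN@(0,5): attacks (1,3) (2,4)
  WQ@(3,2): attacks (3,3) (3,4) (3,5) (3,1) (3,0) (4,2) (5,2) (2,2) (1,2) (0,2) (4,3) (5,4) (4,1) (5,0) (2,3) (1,4) (0,5) (2,1) (1,0) [ray(0,1) blocked at (3,5); ray(-1,0) blocked at (0,2); ray(1,1) blocked at (5,4); ray(-1,1) blocked at (0,5)]
  WK@(3,5): attacks (3,4) (4,5) (2,5) (4,4) (2,4)
W attacks (0,5): yes

Answer: yes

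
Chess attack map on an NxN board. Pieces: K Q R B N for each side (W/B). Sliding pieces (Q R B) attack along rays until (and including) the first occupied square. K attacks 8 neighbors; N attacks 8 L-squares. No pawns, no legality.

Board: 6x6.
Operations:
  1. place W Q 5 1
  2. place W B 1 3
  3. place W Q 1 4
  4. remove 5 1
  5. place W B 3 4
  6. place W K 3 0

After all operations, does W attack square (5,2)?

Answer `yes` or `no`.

Op 1: place WQ@(5,1)
Op 2: place WB@(1,3)
Op 3: place WQ@(1,4)
Op 4: remove (5,1)
Op 5: place WB@(3,4)
Op 6: place WK@(3,0)
Per-piece attacks for W:
  WB@(1,3): attacks (2,4) (3,5) (2,2) (3,1) (4,0) (0,4) (0,2)
  WQ@(1,4): attacks (1,5) (1,3) (2,4) (3,4) (0,4) (2,5) (2,3) (3,2) (4,1) (5,0) (0,5) (0,3) [ray(0,-1) blocked at (1,3); ray(1,0) blocked at (3,4)]
  WK@(3,0): attacks (3,1) (4,0) (2,0) (4,1) (2,1)
  WB@(3,4): attacks (4,5) (4,3) (5,2) (2,5) (2,3) (1,2) (0,1)
W attacks (5,2): yes

Answer: yes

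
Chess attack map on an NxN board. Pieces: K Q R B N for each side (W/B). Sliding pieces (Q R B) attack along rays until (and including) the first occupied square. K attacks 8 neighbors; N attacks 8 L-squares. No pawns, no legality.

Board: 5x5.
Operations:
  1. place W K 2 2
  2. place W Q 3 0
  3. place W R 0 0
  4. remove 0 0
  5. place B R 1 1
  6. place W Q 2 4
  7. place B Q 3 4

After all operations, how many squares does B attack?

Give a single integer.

Op 1: place WK@(2,2)
Op 2: place WQ@(3,0)
Op 3: place WR@(0,0)
Op 4: remove (0,0)
Op 5: place BR@(1,1)
Op 6: place WQ@(2,4)
Op 7: place BQ@(3,4)
Per-piece attacks for B:
  BR@(1,1): attacks (1,2) (1,3) (1,4) (1,0) (2,1) (3,1) (4,1) (0,1)
  BQ@(3,4): attacks (3,3) (3,2) (3,1) (3,0) (4,4) (2,4) (4,3) (2,3) (1,2) (0,1) [ray(0,-1) blocked at (3,0); ray(-1,0) blocked at (2,4)]
Union (15 distinct): (0,1) (1,0) (1,2) (1,3) (1,4) (2,1) (2,3) (2,4) (3,0) (3,1) (3,2) (3,3) (4,1) (4,3) (4,4)

Answer: 15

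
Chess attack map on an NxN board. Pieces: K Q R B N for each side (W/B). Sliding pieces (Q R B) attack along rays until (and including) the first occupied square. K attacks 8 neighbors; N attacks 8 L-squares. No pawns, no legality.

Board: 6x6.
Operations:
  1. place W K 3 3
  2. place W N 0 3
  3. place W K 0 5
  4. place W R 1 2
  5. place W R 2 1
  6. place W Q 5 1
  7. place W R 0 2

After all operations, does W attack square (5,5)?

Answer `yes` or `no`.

Answer: yes

Derivation:
Op 1: place WK@(3,3)
Op 2: place WN@(0,3)
Op 3: place WK@(0,5)
Op 4: place WR@(1,2)
Op 5: place WR@(2,1)
Op 6: place WQ@(5,1)
Op 7: place WR@(0,2)
Per-piece attacks for W:
  WR@(0,2): attacks (0,3) (0,1) (0,0) (1,2) [ray(0,1) blocked at (0,3); ray(1,0) blocked at (1,2)]
  WN@(0,3): attacks (1,5) (2,4) (1,1) (2,2)
  WK@(0,5): attacks (0,4) (1,5) (1,4)
  WR@(1,2): attacks (1,3) (1,4) (1,5) (1,1) (1,0) (2,2) (3,2) (4,2) (5,2) (0,2) [ray(-1,0) blocked at (0,2)]
  WR@(2,1): attacks (2,2) (2,3) (2,4) (2,5) (2,0) (3,1) (4,1) (5,1) (1,1) (0,1) [ray(1,0) blocked at (5,1)]
  WK@(3,3): attacks (3,4) (3,2) (4,3) (2,3) (4,4) (4,2) (2,4) (2,2)
  WQ@(5,1): attacks (5,2) (5,3) (5,4) (5,5) (5,0) (4,1) (3,1) (2,1) (4,2) (3,3) (4,0) [ray(-1,0) blocked at (2,1); ray(-1,1) blocked at (3,3)]
W attacks (5,5): yes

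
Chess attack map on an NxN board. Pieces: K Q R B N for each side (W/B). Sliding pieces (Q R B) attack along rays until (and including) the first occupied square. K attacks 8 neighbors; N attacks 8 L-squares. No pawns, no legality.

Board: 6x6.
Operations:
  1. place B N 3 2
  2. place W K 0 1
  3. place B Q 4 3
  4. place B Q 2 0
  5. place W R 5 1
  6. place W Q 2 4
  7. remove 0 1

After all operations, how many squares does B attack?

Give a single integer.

Op 1: place BN@(3,2)
Op 2: place WK@(0,1)
Op 3: place BQ@(4,3)
Op 4: place BQ@(2,0)
Op 5: place WR@(5,1)
Op 6: place WQ@(2,4)
Op 7: remove (0,1)
Per-piece attacks for B:
  BQ@(2,0): attacks (2,1) (2,2) (2,3) (2,4) (3,0) (4,0) (5,0) (1,0) (0,0) (3,1) (4,2) (5,3) (1,1) (0,2) [ray(0,1) blocked at (2,4)]
  BN@(3,2): attacks (4,4) (5,3) (2,4) (1,3) (4,0) (5,1) (2,0) (1,1)
  BQ@(4,3): attacks (4,4) (4,5) (4,2) (4,1) (4,0) (5,3) (3,3) (2,3) (1,3) (0,3) (5,4) (5,2) (3,4) (2,5) (3,2) [ray(-1,-1) blocked at (3,2)]
Union (27 distinct): (0,0) (0,2) (0,3) (1,0) (1,1) (1,3) (2,0) (2,1) (2,2) (2,3) (2,4) (2,5) (3,0) (3,1) (3,2) (3,3) (3,4) (4,0) (4,1) (4,2) (4,4) (4,5) (5,0) (5,1) (5,2) (5,3) (5,4)

Answer: 27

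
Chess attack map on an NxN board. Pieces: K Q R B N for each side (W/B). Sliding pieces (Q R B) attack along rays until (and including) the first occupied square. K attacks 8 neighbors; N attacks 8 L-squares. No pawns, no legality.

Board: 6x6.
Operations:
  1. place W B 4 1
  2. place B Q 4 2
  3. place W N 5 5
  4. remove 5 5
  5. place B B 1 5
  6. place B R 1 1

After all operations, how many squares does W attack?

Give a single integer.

Op 1: place WB@(4,1)
Op 2: place BQ@(4,2)
Op 3: place WN@(5,5)
Op 4: remove (5,5)
Op 5: place BB@(1,5)
Op 6: place BR@(1,1)
Per-piece attacks for W:
  WB@(4,1): attacks (5,2) (5,0) (3,2) (2,3) (1,4) (0,5) (3,0)
Union (7 distinct): (0,5) (1,4) (2,3) (3,0) (3,2) (5,0) (5,2)

Answer: 7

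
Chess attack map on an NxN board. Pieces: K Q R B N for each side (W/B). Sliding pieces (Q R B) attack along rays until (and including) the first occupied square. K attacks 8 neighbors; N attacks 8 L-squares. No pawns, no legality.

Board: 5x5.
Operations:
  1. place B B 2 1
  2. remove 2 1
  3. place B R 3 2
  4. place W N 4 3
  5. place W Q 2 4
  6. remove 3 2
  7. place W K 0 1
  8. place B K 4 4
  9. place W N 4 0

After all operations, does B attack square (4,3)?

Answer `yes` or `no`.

Answer: yes

Derivation:
Op 1: place BB@(2,1)
Op 2: remove (2,1)
Op 3: place BR@(3,2)
Op 4: place WN@(4,3)
Op 5: place WQ@(2,4)
Op 6: remove (3,2)
Op 7: place WK@(0,1)
Op 8: place BK@(4,4)
Op 9: place WN@(4,0)
Per-piece attacks for B:
  BK@(4,4): attacks (4,3) (3,4) (3,3)
B attacks (4,3): yes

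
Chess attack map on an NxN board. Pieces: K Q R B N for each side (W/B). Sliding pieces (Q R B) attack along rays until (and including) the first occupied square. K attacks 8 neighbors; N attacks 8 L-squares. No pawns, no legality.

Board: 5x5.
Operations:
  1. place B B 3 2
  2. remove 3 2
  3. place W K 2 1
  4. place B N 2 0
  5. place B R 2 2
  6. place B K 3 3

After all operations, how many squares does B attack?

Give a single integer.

Op 1: place BB@(3,2)
Op 2: remove (3,2)
Op 3: place WK@(2,1)
Op 4: place BN@(2,0)
Op 5: place BR@(2,2)
Op 6: place BK@(3,3)
Per-piece attacks for B:
  BN@(2,0): attacks (3,2) (4,1) (1,2) (0,1)
  BR@(2,2): attacks (2,3) (2,4) (2,1) (3,2) (4,2) (1,2) (0,2) [ray(0,-1) blocked at (2,1)]
  BK@(3,3): attacks (3,4) (3,2) (4,3) (2,3) (4,4) (4,2) (2,4) (2,2)
Union (13 distinct): (0,1) (0,2) (1,2) (2,1) (2,2) (2,3) (2,4) (3,2) (3,4) (4,1) (4,2) (4,3) (4,4)

Answer: 13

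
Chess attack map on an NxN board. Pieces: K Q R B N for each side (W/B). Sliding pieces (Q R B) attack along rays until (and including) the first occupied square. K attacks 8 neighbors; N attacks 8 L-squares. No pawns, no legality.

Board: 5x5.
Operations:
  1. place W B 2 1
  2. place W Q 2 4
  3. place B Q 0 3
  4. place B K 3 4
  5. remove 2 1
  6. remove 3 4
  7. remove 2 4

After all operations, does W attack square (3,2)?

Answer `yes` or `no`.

Answer: no

Derivation:
Op 1: place WB@(2,1)
Op 2: place WQ@(2,4)
Op 3: place BQ@(0,3)
Op 4: place BK@(3,4)
Op 5: remove (2,1)
Op 6: remove (3,4)
Op 7: remove (2,4)
Per-piece attacks for W:
W attacks (3,2): no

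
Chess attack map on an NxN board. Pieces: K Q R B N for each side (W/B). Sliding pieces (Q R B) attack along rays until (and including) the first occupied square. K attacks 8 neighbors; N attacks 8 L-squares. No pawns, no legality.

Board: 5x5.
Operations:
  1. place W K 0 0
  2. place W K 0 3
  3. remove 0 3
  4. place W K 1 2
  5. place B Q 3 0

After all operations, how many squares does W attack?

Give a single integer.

Op 1: place WK@(0,0)
Op 2: place WK@(0,3)
Op 3: remove (0,3)
Op 4: place WK@(1,2)
Op 5: place BQ@(3,0)
Per-piece attacks for W:
  WK@(0,0): attacks (0,1) (1,0) (1,1)
  WK@(1,2): attacks (1,3) (1,1) (2,2) (0,2) (2,3) (2,1) (0,3) (0,1)
Union (9 distinct): (0,1) (0,2) (0,3) (1,0) (1,1) (1,3) (2,1) (2,2) (2,3)

Answer: 9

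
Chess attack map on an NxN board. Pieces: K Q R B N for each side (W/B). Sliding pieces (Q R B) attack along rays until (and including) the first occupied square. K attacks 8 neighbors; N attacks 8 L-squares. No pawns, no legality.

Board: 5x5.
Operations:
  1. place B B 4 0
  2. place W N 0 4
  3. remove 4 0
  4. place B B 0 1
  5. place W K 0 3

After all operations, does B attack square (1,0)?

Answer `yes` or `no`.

Op 1: place BB@(4,0)
Op 2: place WN@(0,4)
Op 3: remove (4,0)
Op 4: place BB@(0,1)
Op 5: place WK@(0,3)
Per-piece attacks for B:
  BB@(0,1): attacks (1,2) (2,3) (3,4) (1,0)
B attacks (1,0): yes

Answer: yes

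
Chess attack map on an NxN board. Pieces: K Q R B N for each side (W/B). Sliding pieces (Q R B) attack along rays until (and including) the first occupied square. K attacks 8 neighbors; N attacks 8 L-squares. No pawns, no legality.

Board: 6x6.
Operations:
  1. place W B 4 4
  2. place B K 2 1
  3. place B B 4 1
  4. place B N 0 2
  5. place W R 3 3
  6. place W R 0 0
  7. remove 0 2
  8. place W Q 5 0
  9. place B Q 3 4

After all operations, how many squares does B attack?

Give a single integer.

Answer: 22

Derivation:
Op 1: place WB@(4,4)
Op 2: place BK@(2,1)
Op 3: place BB@(4,1)
Op 4: place BN@(0,2)
Op 5: place WR@(3,3)
Op 6: place WR@(0,0)
Op 7: remove (0,2)
Op 8: place WQ@(5,0)
Op 9: place BQ@(3,4)
Per-piece attacks for B:
  BK@(2,1): attacks (2,2) (2,0) (3,1) (1,1) (3,2) (3,0) (1,2) (1,0)
  BQ@(3,4): attacks (3,5) (3,3) (4,4) (2,4) (1,4) (0,4) (4,5) (4,3) (5,2) (2,5) (2,3) (1,2) (0,1) [ray(0,-1) blocked at (3,3); ray(1,0) blocked at (4,4)]
  BB@(4,1): attacks (5,2) (5,0) (3,2) (2,3) (1,4) (0,5) (3,0) [ray(1,-1) blocked at (5,0)]
Union (22 distinct): (0,1) (0,4) (0,5) (1,0) (1,1) (1,2) (1,4) (2,0) (2,2) (2,3) (2,4) (2,5) (3,0) (3,1) (3,2) (3,3) (3,5) (4,3) (4,4) (4,5) (5,0) (5,2)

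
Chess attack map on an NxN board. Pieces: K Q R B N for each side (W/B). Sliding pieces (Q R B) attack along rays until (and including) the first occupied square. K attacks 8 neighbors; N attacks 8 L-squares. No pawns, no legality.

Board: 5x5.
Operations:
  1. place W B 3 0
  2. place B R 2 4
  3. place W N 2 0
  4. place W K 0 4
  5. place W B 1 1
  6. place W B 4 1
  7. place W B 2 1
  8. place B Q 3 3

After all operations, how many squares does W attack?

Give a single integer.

Answer: 17

Derivation:
Op 1: place WB@(3,0)
Op 2: place BR@(2,4)
Op 3: place WN@(2,0)
Op 4: place WK@(0,4)
Op 5: place WB@(1,1)
Op 6: place WB@(4,1)
Op 7: place WB@(2,1)
Op 8: place BQ@(3,3)
Per-piece attacks for W:
  WK@(0,4): attacks (0,3) (1,4) (1,3)
  WB@(1,1): attacks (2,2) (3,3) (2,0) (0,2) (0,0) [ray(1,1) blocked at (3,3); ray(1,-1) blocked at (2,0)]
  WN@(2,0): attacks (3,2) (4,1) (1,2) (0,1)
  WB@(2,1): attacks (3,2) (4,3) (3,0) (1,2) (0,3) (1,0) [ray(1,-1) blocked at (3,0)]
  WB@(3,0): attacks (4,1) (2,1) [ray(1,1) blocked at (4,1); ray(-1,1) blocked at (2,1)]
  WB@(4,1): attacks (3,2) (2,3) (1,4) (3,0) [ray(-1,-1) blocked at (3,0)]
Union (17 distinct): (0,0) (0,1) (0,2) (0,3) (1,0) (1,2) (1,3) (1,4) (2,0) (2,1) (2,2) (2,3) (3,0) (3,2) (3,3) (4,1) (4,3)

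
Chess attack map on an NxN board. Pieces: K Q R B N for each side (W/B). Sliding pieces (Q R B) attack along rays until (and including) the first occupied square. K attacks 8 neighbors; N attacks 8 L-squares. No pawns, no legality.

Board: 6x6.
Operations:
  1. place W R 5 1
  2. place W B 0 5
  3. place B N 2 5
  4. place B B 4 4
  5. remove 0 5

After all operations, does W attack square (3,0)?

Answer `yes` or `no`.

Answer: no

Derivation:
Op 1: place WR@(5,1)
Op 2: place WB@(0,5)
Op 3: place BN@(2,5)
Op 4: place BB@(4,4)
Op 5: remove (0,5)
Per-piece attacks for W:
  WR@(5,1): attacks (5,2) (5,3) (5,4) (5,5) (5,0) (4,1) (3,1) (2,1) (1,1) (0,1)
W attacks (3,0): no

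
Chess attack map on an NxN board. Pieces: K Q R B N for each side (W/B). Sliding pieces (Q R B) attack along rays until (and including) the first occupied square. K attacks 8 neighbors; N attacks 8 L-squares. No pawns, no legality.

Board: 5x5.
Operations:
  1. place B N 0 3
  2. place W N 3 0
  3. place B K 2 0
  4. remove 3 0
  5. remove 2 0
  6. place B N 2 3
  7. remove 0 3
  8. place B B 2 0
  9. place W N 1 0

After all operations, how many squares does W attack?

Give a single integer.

Answer: 3

Derivation:
Op 1: place BN@(0,3)
Op 2: place WN@(3,0)
Op 3: place BK@(2,0)
Op 4: remove (3,0)
Op 5: remove (2,0)
Op 6: place BN@(2,3)
Op 7: remove (0,3)
Op 8: place BB@(2,0)
Op 9: place WN@(1,0)
Per-piece attacks for W:
  WN@(1,0): attacks (2,2) (3,1) (0,2)
Union (3 distinct): (0,2) (2,2) (3,1)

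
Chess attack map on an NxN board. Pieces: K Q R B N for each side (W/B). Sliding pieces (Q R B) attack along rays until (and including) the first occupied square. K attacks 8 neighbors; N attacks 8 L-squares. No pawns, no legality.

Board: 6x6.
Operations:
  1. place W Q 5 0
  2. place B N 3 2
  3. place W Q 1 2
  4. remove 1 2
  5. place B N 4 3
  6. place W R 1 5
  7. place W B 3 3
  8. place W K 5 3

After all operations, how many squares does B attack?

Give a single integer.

Op 1: place WQ@(5,0)
Op 2: place BN@(3,2)
Op 3: place WQ@(1,2)
Op 4: remove (1,2)
Op 5: place BN@(4,3)
Op 6: place WR@(1,5)
Op 7: place WB@(3,3)
Op 8: place WK@(5,3)
Per-piece attacks for B:
  BN@(3,2): attacks (4,4) (5,3) (2,4) (1,3) (4,0) (5,1) (2,0) (1,1)
  BN@(4,3): attacks (5,5) (3,5) (2,4) (5,1) (3,1) (2,2)
Union (12 distinct): (1,1) (1,3) (2,0) (2,2) (2,4) (3,1) (3,5) (4,0) (4,4) (5,1) (5,3) (5,5)

Answer: 12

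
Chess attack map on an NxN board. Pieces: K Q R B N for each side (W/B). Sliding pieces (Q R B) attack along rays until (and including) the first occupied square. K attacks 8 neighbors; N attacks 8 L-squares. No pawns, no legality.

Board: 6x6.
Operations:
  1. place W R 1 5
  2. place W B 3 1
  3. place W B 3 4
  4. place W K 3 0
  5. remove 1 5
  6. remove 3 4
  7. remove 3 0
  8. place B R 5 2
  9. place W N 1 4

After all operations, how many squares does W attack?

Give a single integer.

Op 1: place WR@(1,5)
Op 2: place WB@(3,1)
Op 3: place WB@(3,4)
Op 4: place WK@(3,0)
Op 5: remove (1,5)
Op 6: remove (3,4)
Op 7: remove (3,0)
Op 8: place BR@(5,2)
Op 9: place WN@(1,4)
Per-piece attacks for W:
  WN@(1,4): attacks (3,5) (2,2) (3,3) (0,2)
  WB@(3,1): attacks (4,2) (5,3) (4,0) (2,2) (1,3) (0,4) (2,0)
Union (10 distinct): (0,2) (0,4) (1,3) (2,0) (2,2) (3,3) (3,5) (4,0) (4,2) (5,3)

Answer: 10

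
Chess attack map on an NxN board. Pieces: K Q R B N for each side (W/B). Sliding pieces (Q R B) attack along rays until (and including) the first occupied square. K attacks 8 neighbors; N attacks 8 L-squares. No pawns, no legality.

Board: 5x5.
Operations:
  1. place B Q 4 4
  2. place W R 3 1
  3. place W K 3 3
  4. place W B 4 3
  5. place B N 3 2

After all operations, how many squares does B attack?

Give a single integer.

Op 1: place BQ@(4,4)
Op 2: place WR@(3,1)
Op 3: place WK@(3,3)
Op 4: place WB@(4,3)
Op 5: place BN@(3,2)
Per-piece attacks for B:
  BN@(3,2): attacks (4,4) (2,4) (1,3) (4,0) (2,0) (1,1)
  BQ@(4,4): attacks (4,3) (3,4) (2,4) (1,4) (0,4) (3,3) [ray(0,-1) blocked at (4,3); ray(-1,-1) blocked at (3,3)]
Union (11 distinct): (0,4) (1,1) (1,3) (1,4) (2,0) (2,4) (3,3) (3,4) (4,0) (4,3) (4,4)

Answer: 11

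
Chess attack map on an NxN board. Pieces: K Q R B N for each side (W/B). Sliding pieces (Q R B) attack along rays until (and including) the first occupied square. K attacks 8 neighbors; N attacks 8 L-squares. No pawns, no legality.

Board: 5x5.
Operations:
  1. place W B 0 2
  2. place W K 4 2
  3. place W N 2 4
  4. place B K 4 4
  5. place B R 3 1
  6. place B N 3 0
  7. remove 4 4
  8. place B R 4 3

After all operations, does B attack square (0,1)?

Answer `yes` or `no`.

Op 1: place WB@(0,2)
Op 2: place WK@(4,2)
Op 3: place WN@(2,4)
Op 4: place BK@(4,4)
Op 5: place BR@(3,1)
Op 6: place BN@(3,0)
Op 7: remove (4,4)
Op 8: place BR@(4,3)
Per-piece attacks for B:
  BN@(3,0): attacks (4,2) (2,2) (1,1)
  BR@(3,1): attacks (3,2) (3,3) (3,4) (3,0) (4,1) (2,1) (1,1) (0,1) [ray(0,-1) blocked at (3,0)]
  BR@(4,3): attacks (4,4) (4,2) (3,3) (2,3) (1,3) (0,3) [ray(0,-1) blocked at (4,2)]
B attacks (0,1): yes

Answer: yes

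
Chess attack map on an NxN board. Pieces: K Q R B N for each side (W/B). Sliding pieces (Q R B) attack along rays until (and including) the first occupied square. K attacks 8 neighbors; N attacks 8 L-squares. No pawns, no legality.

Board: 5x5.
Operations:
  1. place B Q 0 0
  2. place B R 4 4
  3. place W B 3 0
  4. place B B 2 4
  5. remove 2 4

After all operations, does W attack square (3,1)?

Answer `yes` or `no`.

Op 1: place BQ@(0,0)
Op 2: place BR@(4,4)
Op 3: place WB@(3,0)
Op 4: place BB@(2,4)
Op 5: remove (2,4)
Per-piece attacks for W:
  WB@(3,0): attacks (4,1) (2,1) (1,2) (0,3)
W attacks (3,1): no

Answer: no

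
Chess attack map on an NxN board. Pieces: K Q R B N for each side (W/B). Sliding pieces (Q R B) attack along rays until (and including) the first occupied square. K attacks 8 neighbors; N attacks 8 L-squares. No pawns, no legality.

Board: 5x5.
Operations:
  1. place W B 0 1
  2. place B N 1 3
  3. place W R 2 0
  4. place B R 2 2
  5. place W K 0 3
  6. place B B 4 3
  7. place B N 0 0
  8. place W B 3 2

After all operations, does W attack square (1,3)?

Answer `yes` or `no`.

Op 1: place WB@(0,1)
Op 2: place BN@(1,3)
Op 3: place WR@(2,0)
Op 4: place BR@(2,2)
Op 5: place WK@(0,3)
Op 6: place BB@(4,3)
Op 7: place BN@(0,0)
Op 8: place WB@(3,2)
Per-piece attacks for W:
  WB@(0,1): attacks (1,2) (2,3) (3,4) (1,0)
  WK@(0,3): attacks (0,4) (0,2) (1,3) (1,4) (1,2)
  WR@(2,0): attacks (2,1) (2,2) (3,0) (4,0) (1,0) (0,0) [ray(0,1) blocked at (2,2); ray(-1,0) blocked at (0,0)]
  WB@(3,2): attacks (4,3) (4,1) (2,3) (1,4) (2,1) (1,0) [ray(1,1) blocked at (4,3)]
W attacks (1,3): yes

Answer: yes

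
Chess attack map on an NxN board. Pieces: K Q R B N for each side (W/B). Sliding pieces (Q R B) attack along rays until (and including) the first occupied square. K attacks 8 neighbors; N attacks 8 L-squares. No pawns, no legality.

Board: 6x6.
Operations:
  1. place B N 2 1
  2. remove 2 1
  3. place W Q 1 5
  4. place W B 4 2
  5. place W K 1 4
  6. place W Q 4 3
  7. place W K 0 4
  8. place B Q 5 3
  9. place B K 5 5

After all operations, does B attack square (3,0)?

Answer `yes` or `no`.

Op 1: place BN@(2,1)
Op 2: remove (2,1)
Op 3: place WQ@(1,5)
Op 4: place WB@(4,2)
Op 5: place WK@(1,4)
Op 6: place WQ@(4,3)
Op 7: place WK@(0,4)
Op 8: place BQ@(5,3)
Op 9: place BK@(5,5)
Per-piece attacks for B:
  BQ@(5,3): attacks (5,4) (5,5) (5,2) (5,1) (5,0) (4,3) (4,4) (3,5) (4,2) [ray(0,1) blocked at (5,5); ray(-1,0) blocked at (4,3); ray(-1,-1) blocked at (4,2)]
  BK@(5,5): attacks (5,4) (4,5) (4,4)
B attacks (3,0): no

Answer: no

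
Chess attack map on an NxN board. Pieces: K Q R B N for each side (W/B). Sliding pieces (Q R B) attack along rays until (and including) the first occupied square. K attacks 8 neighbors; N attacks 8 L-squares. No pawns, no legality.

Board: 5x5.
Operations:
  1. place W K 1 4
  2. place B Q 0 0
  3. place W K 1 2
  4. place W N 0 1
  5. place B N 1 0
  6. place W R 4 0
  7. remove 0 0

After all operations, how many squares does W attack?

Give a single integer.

Op 1: place WK@(1,4)
Op 2: place BQ@(0,0)
Op 3: place WK@(1,2)
Op 4: place WN@(0,1)
Op 5: place BN@(1,0)
Op 6: place WR@(4,0)
Op 7: remove (0,0)
Per-piece attacks for W:
  WN@(0,1): attacks (1,3) (2,2) (2,0)
  WK@(1,2): attacks (1,3) (1,1) (2,2) (0,2) (2,3) (2,1) (0,3) (0,1)
  WK@(1,4): attacks (1,3) (2,4) (0,4) (2,3) (0,3)
  WR@(4,0): attacks (4,1) (4,2) (4,3) (4,4) (3,0) (2,0) (1,0) [ray(-1,0) blocked at (1,0)]
Union (17 distinct): (0,1) (0,2) (0,3) (0,4) (1,0) (1,1) (1,3) (2,0) (2,1) (2,2) (2,3) (2,4) (3,0) (4,1) (4,2) (4,3) (4,4)

Answer: 17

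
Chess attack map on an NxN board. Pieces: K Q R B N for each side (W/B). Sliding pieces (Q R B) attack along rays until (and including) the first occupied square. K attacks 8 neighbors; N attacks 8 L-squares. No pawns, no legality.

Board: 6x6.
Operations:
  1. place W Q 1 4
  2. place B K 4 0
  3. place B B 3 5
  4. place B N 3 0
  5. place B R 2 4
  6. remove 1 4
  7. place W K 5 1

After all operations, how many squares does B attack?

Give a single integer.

Op 1: place WQ@(1,4)
Op 2: place BK@(4,0)
Op 3: place BB@(3,5)
Op 4: place BN@(3,0)
Op 5: place BR@(2,4)
Op 6: remove (1,4)
Op 7: place WK@(5,1)
Per-piece attacks for B:
  BR@(2,4): attacks (2,5) (2,3) (2,2) (2,1) (2,0) (3,4) (4,4) (5,4) (1,4) (0,4)
  BN@(3,0): attacks (4,2) (5,1) (2,2) (1,1)
  BB@(3,5): attacks (4,4) (5,3) (2,4) [ray(-1,-1) blocked at (2,4)]
  BK@(4,0): attacks (4,1) (5,0) (3,0) (5,1) (3,1)
Union (19 distinct): (0,4) (1,1) (1,4) (2,0) (2,1) (2,2) (2,3) (2,4) (2,5) (3,0) (3,1) (3,4) (4,1) (4,2) (4,4) (5,0) (5,1) (5,3) (5,4)

Answer: 19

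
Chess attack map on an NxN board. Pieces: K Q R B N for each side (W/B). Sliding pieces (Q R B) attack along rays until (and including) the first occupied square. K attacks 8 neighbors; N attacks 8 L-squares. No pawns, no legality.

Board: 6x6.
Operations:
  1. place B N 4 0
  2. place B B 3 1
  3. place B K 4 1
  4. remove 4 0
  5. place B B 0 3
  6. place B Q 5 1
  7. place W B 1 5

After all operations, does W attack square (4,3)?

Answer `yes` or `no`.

Answer: no

Derivation:
Op 1: place BN@(4,0)
Op 2: place BB@(3,1)
Op 3: place BK@(4,1)
Op 4: remove (4,0)
Op 5: place BB@(0,3)
Op 6: place BQ@(5,1)
Op 7: place WB@(1,5)
Per-piece attacks for W:
  WB@(1,5): attacks (2,4) (3,3) (4,2) (5,1) (0,4) [ray(1,-1) blocked at (5,1)]
W attacks (4,3): no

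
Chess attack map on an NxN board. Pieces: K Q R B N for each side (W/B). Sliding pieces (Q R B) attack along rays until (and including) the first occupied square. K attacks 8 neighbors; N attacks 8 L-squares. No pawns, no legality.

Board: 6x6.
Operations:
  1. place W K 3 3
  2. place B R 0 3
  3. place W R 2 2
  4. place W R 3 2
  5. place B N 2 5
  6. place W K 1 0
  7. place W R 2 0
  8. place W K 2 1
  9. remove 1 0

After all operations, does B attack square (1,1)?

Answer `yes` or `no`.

Op 1: place WK@(3,3)
Op 2: place BR@(0,3)
Op 3: place WR@(2,2)
Op 4: place WR@(3,2)
Op 5: place BN@(2,5)
Op 6: place WK@(1,0)
Op 7: place WR@(2,0)
Op 8: place WK@(2,1)
Op 9: remove (1,0)
Per-piece attacks for B:
  BR@(0,3): attacks (0,4) (0,5) (0,2) (0,1) (0,0) (1,3) (2,3) (3,3) [ray(1,0) blocked at (3,3)]
  BN@(2,5): attacks (3,3) (4,4) (1,3) (0,4)
B attacks (1,1): no

Answer: no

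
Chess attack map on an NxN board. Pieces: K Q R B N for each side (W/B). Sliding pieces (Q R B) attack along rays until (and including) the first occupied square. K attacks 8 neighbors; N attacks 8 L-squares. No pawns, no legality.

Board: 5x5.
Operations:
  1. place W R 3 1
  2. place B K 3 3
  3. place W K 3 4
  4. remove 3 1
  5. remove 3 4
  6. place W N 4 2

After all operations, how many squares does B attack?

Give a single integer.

Op 1: place WR@(3,1)
Op 2: place BK@(3,3)
Op 3: place WK@(3,4)
Op 4: remove (3,1)
Op 5: remove (3,4)
Op 6: place WN@(4,2)
Per-piece attacks for B:
  BK@(3,3): attacks (3,4) (3,2) (4,3) (2,3) (4,4) (4,2) (2,4) (2,2)
Union (8 distinct): (2,2) (2,3) (2,4) (3,2) (3,4) (4,2) (4,3) (4,4)

Answer: 8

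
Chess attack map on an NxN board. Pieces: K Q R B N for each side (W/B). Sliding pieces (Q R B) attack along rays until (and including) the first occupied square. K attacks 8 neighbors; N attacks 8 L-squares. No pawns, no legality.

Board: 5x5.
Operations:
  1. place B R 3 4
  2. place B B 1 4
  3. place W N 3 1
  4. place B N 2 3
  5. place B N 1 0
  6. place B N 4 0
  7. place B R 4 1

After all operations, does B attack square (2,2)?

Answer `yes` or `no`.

Answer: yes

Derivation:
Op 1: place BR@(3,4)
Op 2: place BB@(1,4)
Op 3: place WN@(3,1)
Op 4: place BN@(2,3)
Op 5: place BN@(1,0)
Op 6: place BN@(4,0)
Op 7: place BR@(4,1)
Per-piece attacks for B:
  BN@(1,0): attacks (2,2) (3,1) (0,2)
  BB@(1,4): attacks (2,3) (0,3) [ray(1,-1) blocked at (2,3)]
  BN@(2,3): attacks (4,4) (0,4) (3,1) (4,2) (1,1) (0,2)
  BR@(3,4): attacks (3,3) (3,2) (3,1) (4,4) (2,4) (1,4) [ray(0,-1) blocked at (3,1); ray(-1,0) blocked at (1,4)]
  BN@(4,0): attacks (3,2) (2,1)
  BR@(4,1): attacks (4,2) (4,3) (4,4) (4,0) (3,1) [ray(0,-1) blocked at (4,0); ray(-1,0) blocked at (3,1)]
B attacks (2,2): yes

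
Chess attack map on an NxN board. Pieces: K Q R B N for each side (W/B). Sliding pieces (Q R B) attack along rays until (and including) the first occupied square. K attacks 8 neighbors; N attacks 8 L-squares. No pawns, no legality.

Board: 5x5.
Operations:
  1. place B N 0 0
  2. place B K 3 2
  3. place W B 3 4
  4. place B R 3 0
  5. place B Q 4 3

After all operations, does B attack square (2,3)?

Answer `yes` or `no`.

Op 1: place BN@(0,0)
Op 2: place BK@(3,2)
Op 3: place WB@(3,4)
Op 4: place BR@(3,0)
Op 5: place BQ@(4,3)
Per-piece attacks for B:
  BN@(0,0): attacks (1,2) (2,1)
  BR@(3,0): attacks (3,1) (3,2) (4,0) (2,0) (1,0) (0,0) [ray(0,1) blocked at (3,2); ray(-1,0) blocked at (0,0)]
  BK@(3,2): attacks (3,3) (3,1) (4,2) (2,2) (4,3) (4,1) (2,3) (2,1)
  BQ@(4,3): attacks (4,4) (4,2) (4,1) (4,0) (3,3) (2,3) (1,3) (0,3) (3,4) (3,2) [ray(-1,1) blocked at (3,4); ray(-1,-1) blocked at (3,2)]
B attacks (2,3): yes

Answer: yes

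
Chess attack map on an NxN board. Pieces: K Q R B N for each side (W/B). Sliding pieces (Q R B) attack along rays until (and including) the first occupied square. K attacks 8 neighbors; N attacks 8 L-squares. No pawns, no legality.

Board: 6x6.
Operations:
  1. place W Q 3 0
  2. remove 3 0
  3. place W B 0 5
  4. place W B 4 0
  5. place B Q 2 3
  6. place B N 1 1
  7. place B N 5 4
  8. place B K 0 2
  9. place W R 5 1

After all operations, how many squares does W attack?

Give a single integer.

Op 1: place WQ@(3,0)
Op 2: remove (3,0)
Op 3: place WB@(0,5)
Op 4: place WB@(4,0)
Op 5: place BQ@(2,3)
Op 6: place BN@(1,1)
Op 7: place BN@(5,4)
Op 8: place BK@(0,2)
Op 9: place WR@(5,1)
Per-piece attacks for W:
  WB@(0,5): attacks (1,4) (2,3) [ray(1,-1) blocked at (2,3)]
  WB@(4,0): attacks (5,1) (3,1) (2,2) (1,3) (0,4) [ray(1,1) blocked at (5,1)]
  WR@(5,1): attacks (5,2) (5,3) (5,4) (5,0) (4,1) (3,1) (2,1) (1,1) [ray(0,1) blocked at (5,4); ray(-1,0) blocked at (1,1)]
Union (14 distinct): (0,4) (1,1) (1,3) (1,4) (2,1) (2,2) (2,3) (3,1) (4,1) (5,0) (5,1) (5,2) (5,3) (5,4)

Answer: 14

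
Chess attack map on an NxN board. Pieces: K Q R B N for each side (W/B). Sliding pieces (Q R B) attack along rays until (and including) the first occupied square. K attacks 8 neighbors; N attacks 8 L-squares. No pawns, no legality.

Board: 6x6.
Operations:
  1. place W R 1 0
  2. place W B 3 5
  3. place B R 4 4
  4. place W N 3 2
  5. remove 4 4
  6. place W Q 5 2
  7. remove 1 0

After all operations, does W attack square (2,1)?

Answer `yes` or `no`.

Answer: no

Derivation:
Op 1: place WR@(1,0)
Op 2: place WB@(3,5)
Op 3: place BR@(4,4)
Op 4: place WN@(3,2)
Op 5: remove (4,4)
Op 6: place WQ@(5,2)
Op 7: remove (1,0)
Per-piece attacks for W:
  WN@(3,2): attacks (4,4) (5,3) (2,4) (1,3) (4,0) (5,1) (2,0) (1,1)
  WB@(3,5): attacks (4,4) (5,3) (2,4) (1,3) (0,2)
  WQ@(5,2): attacks (5,3) (5,4) (5,5) (5,1) (5,0) (4,2) (3,2) (4,3) (3,4) (2,5) (4,1) (3,0) [ray(-1,0) blocked at (3,2)]
W attacks (2,1): no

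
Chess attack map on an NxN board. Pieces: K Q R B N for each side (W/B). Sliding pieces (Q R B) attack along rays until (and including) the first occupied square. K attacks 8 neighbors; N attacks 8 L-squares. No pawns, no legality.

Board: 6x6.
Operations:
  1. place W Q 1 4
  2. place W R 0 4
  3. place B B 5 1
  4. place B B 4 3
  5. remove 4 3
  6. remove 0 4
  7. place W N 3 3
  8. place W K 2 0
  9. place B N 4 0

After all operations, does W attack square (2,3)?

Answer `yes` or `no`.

Op 1: place WQ@(1,4)
Op 2: place WR@(0,4)
Op 3: place BB@(5,1)
Op 4: place BB@(4,3)
Op 5: remove (4,3)
Op 6: remove (0,4)
Op 7: place WN@(3,3)
Op 8: place WK@(2,0)
Op 9: place BN@(4,0)
Per-piece attacks for W:
  WQ@(1,4): attacks (1,5) (1,3) (1,2) (1,1) (1,0) (2,4) (3,4) (4,4) (5,4) (0,4) (2,5) (2,3) (3,2) (4,1) (5,0) (0,5) (0,3)
  WK@(2,0): attacks (2,1) (3,0) (1,0) (3,1) (1,1)
  WN@(3,3): attacks (4,5) (5,4) (2,5) (1,4) (4,1) (5,2) (2,1) (1,2)
W attacks (2,3): yes

Answer: yes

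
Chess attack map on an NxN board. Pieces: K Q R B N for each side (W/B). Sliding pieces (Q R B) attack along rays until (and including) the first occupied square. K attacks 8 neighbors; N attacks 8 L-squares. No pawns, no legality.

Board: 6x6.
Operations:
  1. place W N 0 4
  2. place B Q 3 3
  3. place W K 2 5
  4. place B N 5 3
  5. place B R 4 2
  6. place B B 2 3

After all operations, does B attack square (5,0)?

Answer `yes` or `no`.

Answer: yes

Derivation:
Op 1: place WN@(0,4)
Op 2: place BQ@(3,3)
Op 3: place WK@(2,5)
Op 4: place BN@(5,3)
Op 5: place BR@(4,2)
Op 6: place BB@(2,3)
Per-piece attacks for B:
  BB@(2,3): attacks (3,4) (4,5) (3,2) (4,1) (5,0) (1,4) (0,5) (1,2) (0,1)
  BQ@(3,3): attacks (3,4) (3,5) (3,2) (3,1) (3,0) (4,3) (5,3) (2,3) (4,4) (5,5) (4,2) (2,4) (1,5) (2,2) (1,1) (0,0) [ray(1,0) blocked at (5,3); ray(-1,0) blocked at (2,3); ray(1,-1) blocked at (4,2)]
  BR@(4,2): attacks (4,3) (4,4) (4,5) (4,1) (4,0) (5,2) (3,2) (2,2) (1,2) (0,2)
  BN@(5,3): attacks (4,5) (3,4) (4,1) (3,2)
B attacks (5,0): yes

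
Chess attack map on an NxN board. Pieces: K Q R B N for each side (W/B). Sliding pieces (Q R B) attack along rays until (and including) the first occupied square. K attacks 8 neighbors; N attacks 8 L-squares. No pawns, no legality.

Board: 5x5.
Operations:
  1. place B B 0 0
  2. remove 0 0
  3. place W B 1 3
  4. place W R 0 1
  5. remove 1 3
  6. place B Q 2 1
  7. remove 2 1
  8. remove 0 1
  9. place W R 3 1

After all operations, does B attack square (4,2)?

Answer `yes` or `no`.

Op 1: place BB@(0,0)
Op 2: remove (0,0)
Op 3: place WB@(1,3)
Op 4: place WR@(0,1)
Op 5: remove (1,3)
Op 6: place BQ@(2,1)
Op 7: remove (2,1)
Op 8: remove (0,1)
Op 9: place WR@(3,1)
Per-piece attacks for B:
B attacks (4,2): no

Answer: no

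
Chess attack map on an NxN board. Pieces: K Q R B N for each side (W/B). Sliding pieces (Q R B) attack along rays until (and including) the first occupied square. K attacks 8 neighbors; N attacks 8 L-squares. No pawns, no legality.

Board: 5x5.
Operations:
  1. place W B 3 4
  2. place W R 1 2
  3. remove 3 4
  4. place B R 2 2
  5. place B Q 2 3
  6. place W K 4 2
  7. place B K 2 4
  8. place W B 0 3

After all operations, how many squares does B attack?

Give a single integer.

Answer: 15

Derivation:
Op 1: place WB@(3,4)
Op 2: place WR@(1,2)
Op 3: remove (3,4)
Op 4: place BR@(2,2)
Op 5: place BQ@(2,3)
Op 6: place WK@(4,2)
Op 7: place BK@(2,4)
Op 8: place WB@(0,3)
Per-piece attacks for B:
  BR@(2,2): attacks (2,3) (2,1) (2,0) (3,2) (4,2) (1,2) [ray(0,1) blocked at (2,3); ray(1,0) blocked at (4,2); ray(-1,0) blocked at (1,2)]
  BQ@(2,3): attacks (2,4) (2,2) (3,3) (4,3) (1,3) (0,3) (3,4) (3,2) (4,1) (1,4) (1,2) [ray(0,1) blocked at (2,4); ray(0,-1) blocked at (2,2); ray(-1,0) blocked at (0,3); ray(-1,-1) blocked at (1,2)]
  BK@(2,4): attacks (2,3) (3,4) (1,4) (3,3) (1,3)
Union (15 distinct): (0,3) (1,2) (1,3) (1,4) (2,0) (2,1) (2,2) (2,3) (2,4) (3,2) (3,3) (3,4) (4,1) (4,2) (4,3)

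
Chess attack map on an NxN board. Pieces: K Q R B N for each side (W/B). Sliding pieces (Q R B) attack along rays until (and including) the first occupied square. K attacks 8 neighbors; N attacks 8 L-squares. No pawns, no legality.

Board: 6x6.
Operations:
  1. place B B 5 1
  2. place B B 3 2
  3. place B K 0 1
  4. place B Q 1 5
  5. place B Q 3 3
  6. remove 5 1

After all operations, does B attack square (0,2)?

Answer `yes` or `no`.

Answer: yes

Derivation:
Op 1: place BB@(5,1)
Op 2: place BB@(3,2)
Op 3: place BK@(0,1)
Op 4: place BQ@(1,5)
Op 5: place BQ@(3,3)
Op 6: remove (5,1)
Per-piece attacks for B:
  BK@(0,1): attacks (0,2) (0,0) (1,1) (1,2) (1,0)
  BQ@(1,5): attacks (1,4) (1,3) (1,2) (1,1) (1,0) (2,5) (3,5) (4,5) (5,5) (0,5) (2,4) (3,3) (0,4) [ray(1,-1) blocked at (3,3)]
  BB@(3,2): attacks (4,3) (5,4) (4,1) (5,0) (2,3) (1,4) (0,5) (2,1) (1,0)
  BQ@(3,3): attacks (3,4) (3,5) (3,2) (4,3) (5,3) (2,3) (1,3) (0,3) (4,4) (5,5) (4,2) (5,1) (2,4) (1,5) (2,2) (1,1) (0,0) [ray(0,-1) blocked at (3,2); ray(-1,1) blocked at (1,5)]
B attacks (0,2): yes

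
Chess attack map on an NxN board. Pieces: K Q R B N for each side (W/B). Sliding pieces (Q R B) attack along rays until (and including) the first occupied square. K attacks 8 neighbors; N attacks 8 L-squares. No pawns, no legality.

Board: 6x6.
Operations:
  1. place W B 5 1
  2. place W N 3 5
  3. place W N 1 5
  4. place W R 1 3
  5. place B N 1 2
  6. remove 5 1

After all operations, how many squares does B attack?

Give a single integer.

Answer: 6

Derivation:
Op 1: place WB@(5,1)
Op 2: place WN@(3,5)
Op 3: place WN@(1,5)
Op 4: place WR@(1,3)
Op 5: place BN@(1,2)
Op 6: remove (5,1)
Per-piece attacks for B:
  BN@(1,2): attacks (2,4) (3,3) (0,4) (2,0) (3,1) (0,0)
Union (6 distinct): (0,0) (0,4) (2,0) (2,4) (3,1) (3,3)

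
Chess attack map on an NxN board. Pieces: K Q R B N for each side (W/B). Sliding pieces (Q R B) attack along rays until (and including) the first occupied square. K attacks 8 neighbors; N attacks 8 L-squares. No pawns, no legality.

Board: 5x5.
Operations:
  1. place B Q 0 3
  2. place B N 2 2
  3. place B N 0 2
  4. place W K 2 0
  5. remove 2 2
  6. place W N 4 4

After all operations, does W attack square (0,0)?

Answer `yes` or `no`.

Op 1: place BQ@(0,3)
Op 2: place BN@(2,2)
Op 3: place BN@(0,2)
Op 4: place WK@(2,0)
Op 5: remove (2,2)
Op 6: place WN@(4,4)
Per-piece attacks for W:
  WK@(2,0): attacks (2,1) (3,0) (1,0) (3,1) (1,1)
  WN@(4,4): attacks (3,2) (2,3)
W attacks (0,0): no

Answer: no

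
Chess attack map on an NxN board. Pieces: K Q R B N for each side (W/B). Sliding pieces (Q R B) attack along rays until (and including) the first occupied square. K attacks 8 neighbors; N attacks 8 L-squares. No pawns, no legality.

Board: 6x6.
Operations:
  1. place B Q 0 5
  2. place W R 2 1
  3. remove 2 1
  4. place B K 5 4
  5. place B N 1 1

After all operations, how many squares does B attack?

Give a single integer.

Op 1: place BQ@(0,5)
Op 2: place WR@(2,1)
Op 3: remove (2,1)
Op 4: place BK@(5,4)
Op 5: place BN@(1,1)
Per-piece attacks for B:
  BQ@(0,5): attacks (0,4) (0,3) (0,2) (0,1) (0,0) (1,5) (2,5) (3,5) (4,5) (5,5) (1,4) (2,3) (3,2) (4,1) (5,0)
  BN@(1,1): attacks (2,3) (3,2) (0,3) (3,0)
  BK@(5,4): attacks (5,5) (5,3) (4,4) (4,5) (4,3)
Union (19 distinct): (0,0) (0,1) (0,2) (0,3) (0,4) (1,4) (1,5) (2,3) (2,5) (3,0) (3,2) (3,5) (4,1) (4,3) (4,4) (4,5) (5,0) (5,3) (5,5)

Answer: 19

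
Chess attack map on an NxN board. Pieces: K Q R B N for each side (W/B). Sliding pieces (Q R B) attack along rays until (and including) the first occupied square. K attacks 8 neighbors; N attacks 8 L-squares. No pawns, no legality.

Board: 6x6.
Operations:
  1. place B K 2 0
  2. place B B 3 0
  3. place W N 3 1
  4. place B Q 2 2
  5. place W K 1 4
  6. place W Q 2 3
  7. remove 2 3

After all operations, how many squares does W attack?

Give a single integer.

Op 1: place BK@(2,0)
Op 2: place BB@(3,0)
Op 3: place WN@(3,1)
Op 4: place BQ@(2,2)
Op 5: place WK@(1,4)
Op 6: place WQ@(2,3)
Op 7: remove (2,3)
Per-piece attacks for W:
  WK@(1,4): attacks (1,5) (1,3) (2,4) (0,4) (2,5) (2,3) (0,5) (0,3)
  WN@(3,1): attacks (4,3) (5,2) (2,3) (1,2) (5,0) (1,0)
Union (13 distinct): (0,3) (0,4) (0,5) (1,0) (1,2) (1,3) (1,5) (2,3) (2,4) (2,5) (4,3) (5,0) (5,2)

Answer: 13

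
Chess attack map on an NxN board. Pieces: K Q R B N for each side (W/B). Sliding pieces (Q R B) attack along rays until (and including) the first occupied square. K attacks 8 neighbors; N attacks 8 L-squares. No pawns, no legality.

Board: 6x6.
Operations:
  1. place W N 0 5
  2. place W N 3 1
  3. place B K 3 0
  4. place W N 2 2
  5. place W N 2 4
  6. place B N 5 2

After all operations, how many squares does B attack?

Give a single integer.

Answer: 7

Derivation:
Op 1: place WN@(0,5)
Op 2: place WN@(3,1)
Op 3: place BK@(3,0)
Op 4: place WN@(2,2)
Op 5: place WN@(2,4)
Op 6: place BN@(5,2)
Per-piece attacks for B:
  BK@(3,0): attacks (3,1) (4,0) (2,0) (4,1) (2,1)
  BN@(5,2): attacks (4,4) (3,3) (4,0) (3,1)
Union (7 distinct): (2,0) (2,1) (3,1) (3,3) (4,0) (4,1) (4,4)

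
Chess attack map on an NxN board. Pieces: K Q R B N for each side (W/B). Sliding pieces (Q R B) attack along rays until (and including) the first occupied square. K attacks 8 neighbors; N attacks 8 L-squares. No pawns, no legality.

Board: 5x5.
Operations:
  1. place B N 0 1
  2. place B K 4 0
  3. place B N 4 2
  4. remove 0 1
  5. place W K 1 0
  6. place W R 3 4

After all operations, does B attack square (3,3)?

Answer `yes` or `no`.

Op 1: place BN@(0,1)
Op 2: place BK@(4,0)
Op 3: place BN@(4,2)
Op 4: remove (0,1)
Op 5: place WK@(1,0)
Op 6: place WR@(3,4)
Per-piece attacks for B:
  BK@(4,0): attacks (4,1) (3,0) (3,1)
  BN@(4,2): attacks (3,4) (2,3) (3,0) (2,1)
B attacks (3,3): no

Answer: no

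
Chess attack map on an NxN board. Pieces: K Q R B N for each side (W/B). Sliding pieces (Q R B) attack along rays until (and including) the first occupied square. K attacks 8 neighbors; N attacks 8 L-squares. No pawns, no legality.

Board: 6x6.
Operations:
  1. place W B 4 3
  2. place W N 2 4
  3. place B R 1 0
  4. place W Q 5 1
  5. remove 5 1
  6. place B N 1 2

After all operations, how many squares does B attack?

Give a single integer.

Op 1: place WB@(4,3)
Op 2: place WN@(2,4)
Op 3: place BR@(1,0)
Op 4: place WQ@(5,1)
Op 5: remove (5,1)
Op 6: place BN@(1,2)
Per-piece attacks for B:
  BR@(1,0): attacks (1,1) (1,2) (2,0) (3,0) (4,0) (5,0) (0,0) [ray(0,1) blocked at (1,2)]
  BN@(1,2): attacks (2,4) (3,3) (0,4) (2,0) (3,1) (0,0)
Union (11 distinct): (0,0) (0,4) (1,1) (1,2) (2,0) (2,4) (3,0) (3,1) (3,3) (4,0) (5,0)

Answer: 11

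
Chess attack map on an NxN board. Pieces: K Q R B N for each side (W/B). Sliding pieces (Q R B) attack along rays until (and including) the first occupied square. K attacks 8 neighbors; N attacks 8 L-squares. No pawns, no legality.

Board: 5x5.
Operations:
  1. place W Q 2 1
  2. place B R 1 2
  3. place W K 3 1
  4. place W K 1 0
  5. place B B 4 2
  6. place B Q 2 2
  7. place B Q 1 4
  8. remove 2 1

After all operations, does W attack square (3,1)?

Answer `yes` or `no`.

Op 1: place WQ@(2,1)
Op 2: place BR@(1,2)
Op 3: place WK@(3,1)
Op 4: place WK@(1,0)
Op 5: place BB@(4,2)
Op 6: place BQ@(2,2)
Op 7: place BQ@(1,4)
Op 8: remove (2,1)
Per-piece attacks for W:
  WK@(1,0): attacks (1,1) (2,0) (0,0) (2,1) (0,1)
  WK@(3,1): attacks (3,2) (3,0) (4,1) (2,1) (4,2) (4,0) (2,2) (2,0)
W attacks (3,1): no

Answer: no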